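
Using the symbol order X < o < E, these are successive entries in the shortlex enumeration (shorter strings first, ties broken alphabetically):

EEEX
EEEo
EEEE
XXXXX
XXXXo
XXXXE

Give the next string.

XXXoX

Find the rightmost character of XXXXE below E, bump it to the next letter, and reset everything to its right to X.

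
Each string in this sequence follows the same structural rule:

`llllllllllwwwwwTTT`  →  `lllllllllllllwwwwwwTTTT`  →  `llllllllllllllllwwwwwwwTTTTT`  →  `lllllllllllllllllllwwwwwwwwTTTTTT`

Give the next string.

Term n consists of 3n+1 l's, followed by n+2 w's, followed by n T's, where the shown terms are n = 3, 4, 5, 6.
At n = 7 the blocks have lengths 22, 9, 7.

llllllllllllllllllllllwwwwwwwwwTTTTTTT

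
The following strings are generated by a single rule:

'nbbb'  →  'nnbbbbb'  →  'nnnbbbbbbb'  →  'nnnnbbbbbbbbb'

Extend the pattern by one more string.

Reading off run lengths: n runs 1, 2, 3, 4; b runs 3, 5, 7, 9 — each is linear in n (n = 1, 2, …).
For the next term, n = 5, so the run lengths are 5, 11.

nnnnnbbbbbbbbbbb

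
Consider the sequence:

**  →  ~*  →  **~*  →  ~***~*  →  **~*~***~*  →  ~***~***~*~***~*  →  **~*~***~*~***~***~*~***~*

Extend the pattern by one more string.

~***~***~*~***~***~*~***~*~***~***~*~***~*

From term 3 onward, concatenate the second-to-last term with the last: **·~* = **~*, ~*·**~* = ~***~*, …
So term 8 is ~***~***~*~***~*·**~*~***~*~***~***~*~***~*.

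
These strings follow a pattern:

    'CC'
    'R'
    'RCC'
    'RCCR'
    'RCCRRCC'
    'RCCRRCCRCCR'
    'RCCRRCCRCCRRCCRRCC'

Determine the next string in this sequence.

RCCRRCCRCCRRCCRRCCRCCRRCCRCCR

This is a Fibonacci-style word recurrence s(k) = s(k−1)·s(k−2): e.g. R·CC = RCC.
The next term joins RCCRRCCRCCRRCCRRCC and RCCRRCCRCCR.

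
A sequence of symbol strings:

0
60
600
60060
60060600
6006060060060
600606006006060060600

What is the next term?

6006060060060600606006006060060060

Each term (from the third on) is the previous term followed by the one before it: term 3 = 60·0 = 600.
The next term joins 600606006006060060600 and 6006060060060.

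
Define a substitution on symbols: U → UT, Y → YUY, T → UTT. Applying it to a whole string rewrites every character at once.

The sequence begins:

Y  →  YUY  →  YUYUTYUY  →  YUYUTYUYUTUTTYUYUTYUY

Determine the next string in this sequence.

YUYUTYUYUTUTTYUYUTYUYUTUTTUTUTTUTTYUYUTYUYUTUTTYUYUTYUY

Applying the rule to each of the 21 symbols of YUYUTYUYUTUTTYUYUTYUY gives the pieces YUY UT YUY UT UTT YUY UT YUY UT UTT UT UTT UTT YUY UT YUY UT UTT YUY UT YUY, which concatenate to the answer.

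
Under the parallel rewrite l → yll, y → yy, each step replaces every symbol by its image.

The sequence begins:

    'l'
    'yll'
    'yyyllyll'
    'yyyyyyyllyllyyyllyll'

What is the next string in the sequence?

Applying the rule to each of the 20 symbols of yyyyyyyllyllyyyllyll gives the pieces yy yy yy yy yy yy yy yll yll yy yll yll yy yy yy yll yll yy yll yll, which concatenate to the answer.

yyyyyyyyyyyyyyyllyllyyyllyllyyyyyyyllyllyyyllyll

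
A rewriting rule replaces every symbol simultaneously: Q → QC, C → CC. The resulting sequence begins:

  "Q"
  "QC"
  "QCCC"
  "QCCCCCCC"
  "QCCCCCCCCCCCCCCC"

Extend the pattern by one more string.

Rewriting the 16 symbols of QCCCCCCCCCCCCCCC one by one yields QC CC CC CC CC CC CC CC CC CC CC CC CC CC CC CC; concatenated:

QCCCCCCCCCCCCCCCCCCCCCCCCCCCCCCC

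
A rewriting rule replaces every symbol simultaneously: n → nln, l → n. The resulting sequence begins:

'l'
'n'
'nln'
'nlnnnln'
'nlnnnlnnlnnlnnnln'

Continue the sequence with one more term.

Rewriting the 17 symbols of nlnnnlnnlnnlnnnln one by one yields nln n nln nln nln n nln nln n nln nln n nln nln nln n nln; concatenated:

nlnnnlnnlnnlnnnlnnlnnnlnnlnnnlnnlnnlnnnln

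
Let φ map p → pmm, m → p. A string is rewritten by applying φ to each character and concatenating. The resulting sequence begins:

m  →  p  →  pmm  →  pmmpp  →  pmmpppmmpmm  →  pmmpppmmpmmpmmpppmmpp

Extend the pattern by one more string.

Replace each of the 21 characters of pmmpppmmpmmpmmpppmmpp in place — pmm p p pmm pmm pmm p p pmm p p pmm p p pmm pmm pmm p p pmm pmm — and concatenate.

pmmpppmmpmmpmmpppmmpppmmpppmmpmmpmmpppmmpmm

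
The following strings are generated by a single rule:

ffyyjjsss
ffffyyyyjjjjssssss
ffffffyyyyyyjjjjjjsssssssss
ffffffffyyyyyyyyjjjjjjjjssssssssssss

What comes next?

ffffffffffyyyyyyyyyyjjjjjjjjjjsssssssssssssss

Reading off run lengths: f runs 2, 4, 6, 8; y runs 2, 4, 6, 8; j runs 2, 4, 6, 8; s runs 3, 6, 9, 12 — each is linear in n (n = 1, 2, …).
For the next term, n = 5, so the run lengths are 10, 10, 10, 15.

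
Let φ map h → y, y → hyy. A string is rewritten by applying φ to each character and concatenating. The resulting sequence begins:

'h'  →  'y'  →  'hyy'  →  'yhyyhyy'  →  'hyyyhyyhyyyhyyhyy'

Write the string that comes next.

yhyyhyyhyyyhyyhyyyhyyhyyhyyyhyyhyyyhyyhyy

Applying the rule to each of the 17 symbols of hyyyhyyhyyyhyyhyy gives the pieces y hyy hyy hyy y hyy hyy y hyy hyy hyy y hyy hyy y hyy hyy, which concatenate to the answer.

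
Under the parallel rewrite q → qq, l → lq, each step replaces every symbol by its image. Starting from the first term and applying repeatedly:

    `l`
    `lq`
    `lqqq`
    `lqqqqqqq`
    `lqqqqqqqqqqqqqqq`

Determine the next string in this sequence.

lqqqqqqqqqqqqqqqqqqqqqqqqqqqqqqq

Replace each of the 16 characters of lqqqqqqqqqqqqqqq in place — lq qq qq qq qq qq qq qq qq qq qq qq qq qq qq qq — and concatenate.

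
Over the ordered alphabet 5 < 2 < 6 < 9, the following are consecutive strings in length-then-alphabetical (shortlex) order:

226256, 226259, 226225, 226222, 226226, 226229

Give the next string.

The successor of 226229 increments the rightmost position that isn't already 9 and resets every position after it to 5.

226265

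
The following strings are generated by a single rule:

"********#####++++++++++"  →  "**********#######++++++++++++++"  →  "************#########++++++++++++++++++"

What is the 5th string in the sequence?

Reading off run lengths: * runs 8, 10, 12; # runs 5, 7, 9; + runs 10, 14, 18 — each is linear in n, where the shown terms are n = 3, 4, 5.
Setting n = 7 gives 16, 13, 26 characters in each block.

****************#############++++++++++++++++++++++++++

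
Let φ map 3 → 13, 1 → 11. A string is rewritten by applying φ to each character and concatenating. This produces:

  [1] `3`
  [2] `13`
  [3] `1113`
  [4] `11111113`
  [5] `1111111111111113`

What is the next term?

11111111111111111111111111111113

Replace each of the 16 characters of 1111111111111113 in place — 11 11 11 11 11 11 11 11 11 11 11 11 11 11 11 13 — and concatenate.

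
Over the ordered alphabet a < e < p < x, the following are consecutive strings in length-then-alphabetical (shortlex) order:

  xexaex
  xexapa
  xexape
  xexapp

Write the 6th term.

Continuing the enumeration 2 steps past xexapp: xexapp → xexapx → (answer).

xexaxa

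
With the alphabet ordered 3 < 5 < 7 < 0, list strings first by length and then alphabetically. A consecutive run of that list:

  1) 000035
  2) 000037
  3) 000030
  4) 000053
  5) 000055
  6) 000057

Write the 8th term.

000073

Continuing the enumeration 2 steps past 000057: 000057 → 000050 → (answer).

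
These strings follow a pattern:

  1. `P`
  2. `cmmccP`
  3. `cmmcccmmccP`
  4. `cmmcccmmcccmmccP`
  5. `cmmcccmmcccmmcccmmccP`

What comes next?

cmmcccmmcccmmcccmmcccmmccP

Every step adds cmmcc at the front: s(k+1) = cmmcc·s(k).
So the next term is cmmcc·cmmcccmmcccmmcccmmccP.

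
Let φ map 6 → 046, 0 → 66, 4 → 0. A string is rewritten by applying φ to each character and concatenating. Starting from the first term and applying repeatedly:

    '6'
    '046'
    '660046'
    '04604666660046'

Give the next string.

Rewriting the 14 symbols of 04604666660046 one by one yields 66 0 046 66 0 046 046 046 046 046 66 66 0 046; concatenated:

66004666004604604604604666660046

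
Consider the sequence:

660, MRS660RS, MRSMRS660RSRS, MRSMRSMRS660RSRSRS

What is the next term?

s(k+1) = MRS·s(k)·RS, so each term gains MRS as a prefix and RS as a suffix.
Applying this once more to MRSMRSMRS660RSRSRS:

MRSMRSMRSMRS660RSRSRSRS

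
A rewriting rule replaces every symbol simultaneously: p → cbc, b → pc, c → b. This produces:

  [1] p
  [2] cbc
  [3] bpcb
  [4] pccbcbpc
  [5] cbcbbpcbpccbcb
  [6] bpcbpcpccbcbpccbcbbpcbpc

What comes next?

pccbcbpccbcbcbcbbpcbpccbcbbpcbpcpccbcbpccbcb

φ(bpcbpcpccbcbpccbcbbpcbpc) expands symbol-by-symbol to pc cbc b pc cbc b cbc b b pc b pc cbc b b pc b pc pc cbc b pc cbc b; joining the 24 pieces gives the next term.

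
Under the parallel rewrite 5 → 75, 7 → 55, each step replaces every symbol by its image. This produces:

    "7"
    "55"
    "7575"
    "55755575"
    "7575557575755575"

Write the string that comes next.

55755575757555755575557575755575

Replace each of the 16 characters of 7575557575755575 in place — 55 75 55 75 75 75 55 75 55 75 55 75 75 75 55 75 — and concatenate.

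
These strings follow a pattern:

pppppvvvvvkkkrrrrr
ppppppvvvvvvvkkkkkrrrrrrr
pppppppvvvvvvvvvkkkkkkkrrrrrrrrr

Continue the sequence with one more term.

ppppppppvvvvvvvvvvvkkkkkkkkkrrrrrrrrrrr

Reading off run lengths: p runs 5, 6, 7; v runs 5, 7, 9; k runs 3, 5, 7; r runs 5, 7, 9 — each is linear in n, where the shown terms are n = 2, 3, 4.
For the next term, n = 5, so the run lengths are 8, 11, 9, 11.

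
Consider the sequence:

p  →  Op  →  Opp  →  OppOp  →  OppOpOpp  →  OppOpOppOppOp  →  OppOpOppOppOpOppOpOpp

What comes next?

From term 3 onward, concatenate the last term with the second-to-last: Op·p = Opp, Opp·Op = OppOp, …
The next term joins OppOpOppOppOpOppOpOpp and OppOpOppOppOp.

OppOpOppOppOpOppOpOppOppOpOppOppOp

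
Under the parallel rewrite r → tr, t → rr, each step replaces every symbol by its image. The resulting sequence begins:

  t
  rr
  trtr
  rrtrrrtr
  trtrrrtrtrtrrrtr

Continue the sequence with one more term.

Replace each of the 16 characters of trtrrrtrtrtrrrtr in place — rr tr rr tr tr tr rr tr rr tr rr tr tr tr rr tr — and concatenate.

rrtrrrtrtrtrrrtrrrtrrrtrtrtrrrtr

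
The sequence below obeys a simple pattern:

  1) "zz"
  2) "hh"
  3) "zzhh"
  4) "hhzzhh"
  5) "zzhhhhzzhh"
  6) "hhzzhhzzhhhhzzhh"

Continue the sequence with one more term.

zzhhhhzzhhhhzzhhzzhhhhzzhh

From term 3 onward, concatenate the second-to-last term with the last: zz·hh = zzhh, hh·zzhh = hhzzhh, …
So term 7 is zzhhhhzzhh·hhzzhhzzhhhhzzhh.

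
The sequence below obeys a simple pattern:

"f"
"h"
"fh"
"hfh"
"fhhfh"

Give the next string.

Each term (from the third on) is the two preceding terms concatenated in order: term 3 = f·h = fh.
Continuing: hfh · fhhfh gives term 6.

hfhfhhfh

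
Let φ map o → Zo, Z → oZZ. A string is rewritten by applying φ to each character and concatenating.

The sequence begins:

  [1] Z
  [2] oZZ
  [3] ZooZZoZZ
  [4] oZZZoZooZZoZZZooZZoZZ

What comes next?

Rewriting the 21 symbols of oZZZoZooZZoZZZooZZoZZ one by one yields Zo oZZ oZZ oZZ Zo oZZ Zo Zo oZZ oZZ Zo oZZ oZZ oZZ Zo Zo oZZ oZZ Zo oZZ oZZ; concatenated:

ZooZZoZZoZZZooZZZoZooZZoZZZooZZoZZoZZZoZooZZoZZZooZZoZZ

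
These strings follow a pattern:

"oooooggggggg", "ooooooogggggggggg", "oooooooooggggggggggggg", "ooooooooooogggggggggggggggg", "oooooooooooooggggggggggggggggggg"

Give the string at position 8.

The n-th term is 2n+1 o's then 3n+1 g's, where the shown terms are n = 2, 3, 4, 5, 6.
Setting n = 9 gives 19, 28 characters in each block.

ooooooooooooooooooogggggggggggggggggggggggggggg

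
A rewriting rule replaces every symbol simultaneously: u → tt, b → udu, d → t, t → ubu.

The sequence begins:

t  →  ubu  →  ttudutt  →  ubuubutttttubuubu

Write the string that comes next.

ttuduttttuduttubuubuubuubuubuttuduttttudutt

φ(ubuubutttttubuubu) expands symbol-by-symbol to tt udu tt tt udu tt ubu ubu ubu ubu ubu tt udu tt tt udu tt; joining the 17 pieces gives the next term.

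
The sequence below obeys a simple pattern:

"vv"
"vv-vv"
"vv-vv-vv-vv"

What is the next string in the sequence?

s(k+1) = s(k)·-·s(k) — each term doubles the last with '-' between the halves.
One more doubling of vv-vv-vv-vv gives the answer.

vv-vv-vv-vv-vv-vv-vv-vv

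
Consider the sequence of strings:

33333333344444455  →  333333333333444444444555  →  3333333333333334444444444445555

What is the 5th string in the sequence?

333333333333333333333444444444444444444555555

Each string has the form 3^{3n+3} 4^{3n} 5^{n}, where the shown terms are n = 2, 3, 4.
For term 5, n = 6, so the run lengths are 21, 18, 6.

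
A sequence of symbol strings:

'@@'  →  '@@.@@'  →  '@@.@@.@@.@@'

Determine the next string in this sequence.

Each string is two copies of the previous one joined by '.'.
Doubling @@.@@.@@.@@ with '.' between the halves:

@@.@@.@@.@@.@@.@@.@@.@@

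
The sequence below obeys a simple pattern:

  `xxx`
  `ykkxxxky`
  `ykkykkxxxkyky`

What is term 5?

ykkykkykkykkxxxkykykyky

Each term wraps the previous one in ykk on the left and ky on the right.
From ykkykkxxxkyky, 2 further steps: ykkykkxxxkyky → ykkykkykkxxxkykyky → (answer).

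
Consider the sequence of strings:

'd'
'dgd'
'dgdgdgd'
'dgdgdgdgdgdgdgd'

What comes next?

s(k+1) = s(k)·g·s(k) — each term doubles the last with 'g' between the halves.
Doubling dgdgdgdgdgdgdgd with 'g' between the halves:

dgdgdgdgdgdgdgdgdgdgdgdgdgdgdgd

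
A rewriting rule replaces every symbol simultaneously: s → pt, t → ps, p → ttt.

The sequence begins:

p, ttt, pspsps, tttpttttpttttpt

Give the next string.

pspspstttpspspspstttpspspspstttps

Applying the rule to each of the 15 symbols of tttpttttpttttpt gives the pieces ps ps ps ttt ps ps ps ps ttt ps ps ps ps ttt ps, which concatenate to the answer.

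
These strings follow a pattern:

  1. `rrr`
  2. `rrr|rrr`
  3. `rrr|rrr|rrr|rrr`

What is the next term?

Each string is two copies of the previous one joined by '|'.
One more doubling of rrr|rrr|rrr|rrr gives the answer.

rrr|rrr|rrr|rrr|rrr|rrr|rrr|rrr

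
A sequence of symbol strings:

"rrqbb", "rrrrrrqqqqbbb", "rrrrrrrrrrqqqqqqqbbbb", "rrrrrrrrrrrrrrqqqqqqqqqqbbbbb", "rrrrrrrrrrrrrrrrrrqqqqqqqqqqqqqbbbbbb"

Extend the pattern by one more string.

rrrrrrrrrrrrrrrrrrrrrrqqqqqqqqqqqqqqqqbbbbbbb

The n-th term is 4n-2 r's then 3n-2 q's then n+1 b's (n = 1, 2, …).
For the next term, n = 6, so the run lengths are 22, 16, 7.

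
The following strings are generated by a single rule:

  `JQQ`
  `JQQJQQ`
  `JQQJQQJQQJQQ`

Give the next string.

JQQJQQJQQJQQJQQJQQJQQJQQ

Every step duplicates the string.
One more doubling of JQQJQQJQQJQQ gives the answer.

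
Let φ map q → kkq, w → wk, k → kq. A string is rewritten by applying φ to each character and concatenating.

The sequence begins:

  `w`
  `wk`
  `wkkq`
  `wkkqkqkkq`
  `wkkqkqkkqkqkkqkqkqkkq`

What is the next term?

wkkqkqkkqkqkkqkqkqkkqkqkkqkqkqkkqkqkkqkqkkqkqkqkkq

Replace each of the 21 characters of wkkqkqkkqkqkkqkqkqkkq in place — wk kq kq kkq kq kkq kq kq kkq kq kkq kq kq kkq kq kkq kq kkq kq kq kkq — and concatenate.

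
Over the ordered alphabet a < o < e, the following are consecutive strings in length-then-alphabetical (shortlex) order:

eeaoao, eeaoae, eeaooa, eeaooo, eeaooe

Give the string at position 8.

Continuing the enumeration 3 steps past eeaooe: eeaooe → eeaoea → eeaoeo → (answer).

eeaoee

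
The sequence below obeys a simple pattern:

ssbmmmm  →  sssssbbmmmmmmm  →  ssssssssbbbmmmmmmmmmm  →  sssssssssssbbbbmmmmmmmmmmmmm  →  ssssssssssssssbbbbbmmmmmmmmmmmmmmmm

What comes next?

sssssssssssssssssbbbbbbmmmmmmmmmmmmmmmmmmm

The n-th term is 3n-1 s's then n b's then 3n+1 m's (n = 1, 2, …).
Setting n = 6 gives 17, 6, 19 characters in each block.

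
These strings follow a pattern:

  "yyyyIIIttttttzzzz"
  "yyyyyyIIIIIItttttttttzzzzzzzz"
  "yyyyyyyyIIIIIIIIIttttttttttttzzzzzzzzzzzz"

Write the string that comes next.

Each string has the form y^{2n+2} I^{3n} t^{3n+3} z^{4n} (n = 1, 2, …).
At n = 4 the blocks have lengths 10, 12, 15, 16.

yyyyyyyyyyIIIIIIIIIIIItttttttttttttttzzzzzzzzzzzzzzzz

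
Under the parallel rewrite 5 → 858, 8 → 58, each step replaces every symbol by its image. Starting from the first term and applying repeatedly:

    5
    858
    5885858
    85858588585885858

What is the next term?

Applying the rule to each of the 17 symbols of 85858588585885858 gives the pieces 58 858 58 858 58 858 58 58 858 58 858 58 58 858 58 858 58, which concatenate to the answer.

58858588585885858588585885858588585885858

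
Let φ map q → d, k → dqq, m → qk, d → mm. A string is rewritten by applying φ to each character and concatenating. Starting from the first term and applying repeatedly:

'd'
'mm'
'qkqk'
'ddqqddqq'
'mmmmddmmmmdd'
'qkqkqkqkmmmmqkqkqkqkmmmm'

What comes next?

φ(qkqkqkqkmmmmqkqkqkqkmmmm) expands symbol-by-symbol to d dqq d dqq d dqq d dqq qk qk qk qk d dqq d dqq d dqq d dqq qk qk qk qk; joining the 24 pieces gives the next term.

ddqqddqqddqqddqqqkqkqkqkddqqddqqddqqddqqqkqkqkqk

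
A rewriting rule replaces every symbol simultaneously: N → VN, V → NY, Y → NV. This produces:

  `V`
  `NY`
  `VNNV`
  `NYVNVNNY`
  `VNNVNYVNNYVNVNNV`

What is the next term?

φ(VNNVNYVNNYVNVNNV) expands symbol-by-symbol to NY VN VN NY VN NV NY VN VN NV NY VN NY VN VN NY; joining the 16 pieces gives the next term.

NYVNVNNYVNNVNYVNVNNVNYVNNYVNVNNY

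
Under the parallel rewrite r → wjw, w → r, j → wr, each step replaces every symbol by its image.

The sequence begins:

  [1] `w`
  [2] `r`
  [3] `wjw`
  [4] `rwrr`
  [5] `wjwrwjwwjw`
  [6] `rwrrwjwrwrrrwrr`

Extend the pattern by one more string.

wjwrwjwwjwrwrrwjwrwjwwjwwjwrwjwwjw

Replace each of the 15 characters of rwrrwjwrwrrrwrr in place — wjw r wjw wjw r wr r wjw r wjw wjw wjw r wjw wjw — and concatenate.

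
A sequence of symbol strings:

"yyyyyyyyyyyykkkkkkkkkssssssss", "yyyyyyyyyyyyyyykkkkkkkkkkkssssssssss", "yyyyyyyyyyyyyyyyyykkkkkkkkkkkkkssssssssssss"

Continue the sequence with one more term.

yyyyyyyyyyyyyyyyyyyyykkkkkkkkkkkkkkkssssssssssssss

The n-th term is 3n+3 y's then 2n+3 k's then 2n+2 s's, where the shown terms are n = 3, 4, 5.
At n = 6 the blocks have lengths 21, 15, 14.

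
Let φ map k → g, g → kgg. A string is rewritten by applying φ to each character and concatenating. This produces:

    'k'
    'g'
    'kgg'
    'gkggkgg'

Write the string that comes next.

kgggkggkgggkggkgg

Rewriting each symbol of gkggkgg: g→kgg, k→g, g→kgg, g→kgg, k→g, g→kgg, g→kgg, which concatenates to kgg g kgg kgg g kgg kgg.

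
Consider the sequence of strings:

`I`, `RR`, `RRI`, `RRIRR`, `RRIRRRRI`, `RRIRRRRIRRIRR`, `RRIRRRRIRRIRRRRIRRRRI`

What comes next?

RRIRRRRIRRIRRRRIRRRRIRRIRRRRIRRIRR

From term 3 onward, concatenate the last term with the second-to-last: RR·I = RRI, RRI·RR = RRIRR, …
So term 8 is RRIRRRRIRRIRRRRIRRRRI·RRIRRRRIRRIRR.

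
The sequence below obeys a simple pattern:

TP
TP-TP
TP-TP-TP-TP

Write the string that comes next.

Every step duplicates the string with '-' between the halves.
Doubling TP-TP-TP-TP with '-' between the halves:

TP-TP-TP-TP-TP-TP-TP-TP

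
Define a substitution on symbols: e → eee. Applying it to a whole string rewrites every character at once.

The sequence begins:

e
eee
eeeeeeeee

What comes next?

Rewriting each symbol of eeeeeeeee: e→eee, e→eee, e→eee, e→eee, e→eee, e→eee, e→eee, e→eee, e→eee, which concatenates to eee eee eee eee eee eee eee eee eee.

eeeeeeeeeeeeeeeeeeeeeeeeeee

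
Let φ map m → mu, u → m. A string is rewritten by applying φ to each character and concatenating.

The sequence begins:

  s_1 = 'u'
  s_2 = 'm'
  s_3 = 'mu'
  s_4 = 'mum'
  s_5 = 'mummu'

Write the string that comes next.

mummumum

Rewriting each symbol of mummu: m→mu, u→m, m→mu, m→mu, u→m, which concatenates to mu m mu mu m.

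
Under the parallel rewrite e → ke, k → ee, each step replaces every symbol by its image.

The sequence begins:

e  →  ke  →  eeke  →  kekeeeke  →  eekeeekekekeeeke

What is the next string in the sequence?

Rewriting the 16 symbols of eekeeekekekeeeke one by one yields ke ke ee ke ke ke ee ke ee ke ee ke ke ke ee ke; concatenated:

kekeeekekekeeekeeekeeekekekeeeke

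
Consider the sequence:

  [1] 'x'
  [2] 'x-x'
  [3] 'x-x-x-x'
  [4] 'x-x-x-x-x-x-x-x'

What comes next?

Every step duplicates the string with '-' between the halves.
One more doubling of x-x-x-x-x-x-x-x gives the answer.

x-x-x-x-x-x-x-x-x-x-x-x-x-x-x-x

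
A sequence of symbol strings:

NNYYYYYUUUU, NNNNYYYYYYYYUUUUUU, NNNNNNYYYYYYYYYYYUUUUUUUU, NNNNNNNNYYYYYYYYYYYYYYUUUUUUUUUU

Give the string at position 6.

NNNNNNNNNNNNYYYYYYYYYYYYYYYYYYYYUUUUUUUUUUUUUU

The n-th term is 2n N's then 3n+2 Y's then 2n+2 U's (n = 1, 2, …).
For term 6, n = 6, so the run lengths are 12, 20, 14.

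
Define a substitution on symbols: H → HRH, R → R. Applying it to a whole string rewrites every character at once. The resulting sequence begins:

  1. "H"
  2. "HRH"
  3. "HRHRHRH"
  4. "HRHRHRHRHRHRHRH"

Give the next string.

Rewriting the 15 symbols of HRHRHRHRHRHRHRH one by one yields HRH R HRH R HRH R HRH R HRH R HRH R HRH R HRH; concatenated:

HRHRHRHRHRHRHRHRHRHRHRHRHRHRHRH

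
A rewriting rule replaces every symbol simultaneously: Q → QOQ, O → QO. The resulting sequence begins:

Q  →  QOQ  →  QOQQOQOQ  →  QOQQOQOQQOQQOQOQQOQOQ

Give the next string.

Applying the rule to each of the 21 symbols of QOQQOQOQQOQQOQOQQOQOQ gives the pieces QOQ QO QOQ QOQ QO QOQ QO QOQ QOQ QO QOQ QOQ QO QOQ QO QOQ QOQ QO QOQ QO QOQ, which concatenate to the answer.

QOQQOQOQQOQQOQOQQOQOQQOQQOQOQQOQQOQOQQOQOQQOQQOQOQQOQOQ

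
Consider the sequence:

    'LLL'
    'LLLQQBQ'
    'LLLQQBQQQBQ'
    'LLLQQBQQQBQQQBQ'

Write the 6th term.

LLLQQBQQQBQQQBQQQBQQQBQ

The strings grow by a fixed suffix QQBQ each time.
From LLLQQBQQQBQQQBQ, 2 further steps: LLLQQBQQQBQQQBQ → LLLQQBQQQBQQQBQQQBQ → (answer).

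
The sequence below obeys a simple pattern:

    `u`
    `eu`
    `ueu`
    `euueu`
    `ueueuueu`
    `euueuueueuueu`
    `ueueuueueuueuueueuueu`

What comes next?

euueuueueuueuueueuueueuueuueueuueu

This is a Fibonacci-style word recurrence s(k) = s(k−2)·s(k−1): e.g. u·eu = ueu.
So term 8 is euueuueueuueu·ueueuueueuueuueueuueu.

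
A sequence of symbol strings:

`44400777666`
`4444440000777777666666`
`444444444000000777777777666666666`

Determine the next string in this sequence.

Reading off run lengths: 4 runs 3, 6, 9; 0 runs 2, 4, 6; 7 runs 3, 6, 9; 6 runs 3, 6, 9 — each is linear in n (n = 1, 2, …).
For the next term, n = 4, so the run lengths are 12, 8, 12, 12.

44444444444400000000777777777777666666666666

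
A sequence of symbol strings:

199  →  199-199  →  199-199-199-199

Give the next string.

Each string is two copies of the previous one joined by '-'.
Doubling 199-199-199-199 with '-' between the halves:

199-199-199-199-199-199-199-199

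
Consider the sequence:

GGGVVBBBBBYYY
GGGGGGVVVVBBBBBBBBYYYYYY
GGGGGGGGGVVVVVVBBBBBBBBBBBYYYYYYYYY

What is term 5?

Reading off run lengths: G runs 3, 6, 9; V runs 2, 4, 6; B runs 5, 8, 11; Y runs 3, 6, 9 — each is linear in n (n = 1, 2, …).
At n = 5 the blocks have lengths 15, 10, 17, 15.

GGGGGGGGGGGGGGGVVVVVVVVVVBBBBBBBBBBBBBBBBBYYYYYYYYYYYYYYY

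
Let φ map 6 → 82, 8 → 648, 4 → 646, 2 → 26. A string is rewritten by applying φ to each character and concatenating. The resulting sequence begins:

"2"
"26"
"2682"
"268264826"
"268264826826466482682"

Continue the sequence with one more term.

26826482682646648268264826826468282646648268264826

φ(268264826826466482682) expands symbol-by-symbol to 26 82 648 26 82 646 648 26 82 648 26 82 646 82 82 646 648 26 82 648 26; joining the 21 pieces gives the next term.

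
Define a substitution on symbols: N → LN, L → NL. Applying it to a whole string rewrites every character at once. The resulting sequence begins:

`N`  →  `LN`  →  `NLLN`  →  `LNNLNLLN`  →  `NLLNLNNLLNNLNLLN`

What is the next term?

LNNLNLLNNLLNLNNLNLLNLNNLLNNLNLLN

φ(NLLNLNNLLNNLNLLN) expands symbol-by-symbol to LN NL NL LN NL LN LN NL NL LN LN NL LN NL NL LN; joining the 16 pieces gives the next term.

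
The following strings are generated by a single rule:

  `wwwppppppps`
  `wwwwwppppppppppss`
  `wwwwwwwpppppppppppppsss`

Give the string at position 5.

Each string has the form w^{2n-1} p^{3n+1} s^{n-1}, where the shown terms are n = 2, 3, 4.
Setting n = 6 gives 11, 19, 5 characters in each block.

wwwwwwwwwwwpppppppppppppppppppsssss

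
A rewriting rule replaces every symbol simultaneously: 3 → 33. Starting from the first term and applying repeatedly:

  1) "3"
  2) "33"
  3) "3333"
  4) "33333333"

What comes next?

Expanding 33333333: 3→33, 3→33, 3→33, 3→33, 3→33, 3→33, 3→33, 3→33. Concatenated: 33 33 33 33 33 33 33 33.

3333333333333333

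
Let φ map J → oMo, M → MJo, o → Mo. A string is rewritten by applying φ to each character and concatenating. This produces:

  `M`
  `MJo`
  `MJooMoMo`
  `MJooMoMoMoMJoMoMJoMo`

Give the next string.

Replace each of the 20 characters of MJooMoMoMoMJoMoMJoMo in place — MJo oMo Mo Mo MJo Mo MJo Mo MJo Mo MJo oMo Mo MJo Mo MJo oMo Mo MJo Mo — and concatenate.

MJooMoMoMoMJoMoMJoMoMJoMoMJooMoMoMJoMoMJooMoMoMJoMo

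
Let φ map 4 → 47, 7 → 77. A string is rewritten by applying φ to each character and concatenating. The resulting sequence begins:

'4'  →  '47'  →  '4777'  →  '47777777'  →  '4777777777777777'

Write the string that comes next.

φ(4777777777777777) expands symbol-by-symbol to 47 77 77 77 77 77 77 77 77 77 77 77 77 77 77 77; joining the 16 pieces gives the next term.

47777777777777777777777777777777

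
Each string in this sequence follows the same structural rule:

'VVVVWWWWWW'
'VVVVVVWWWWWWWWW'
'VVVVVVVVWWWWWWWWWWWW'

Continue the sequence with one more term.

VVVVVVVVVVWWWWWWWWWWWWWWW

Each string has the form V^{2n} W^{3n}, where the shown terms are n = 2, 3, 4.
Setting n = 5 gives 10, 15 characters in each block.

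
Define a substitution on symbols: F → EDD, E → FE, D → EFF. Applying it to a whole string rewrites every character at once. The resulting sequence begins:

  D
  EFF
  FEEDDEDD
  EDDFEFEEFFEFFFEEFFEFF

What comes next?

FEEFFEFFEDDFEEDDFEFEEDDEDDFEEDDEDDEDDFEFEEDDEDDFEEDDEDD

φ(EDDFEFEEFFEFFFEEFFEFF) expands symbol-by-symbol to FE EFF EFF EDD FE EDD FE FE EDD EDD FE EDD EDD EDD FE FE EDD EDD FE EDD EDD; joining the 21 pieces gives the next term.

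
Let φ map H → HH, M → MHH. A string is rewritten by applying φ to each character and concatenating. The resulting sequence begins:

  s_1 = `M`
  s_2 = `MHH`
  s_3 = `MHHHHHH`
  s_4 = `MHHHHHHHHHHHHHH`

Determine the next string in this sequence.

MHHHHHHHHHHHHHHHHHHHHHHHHHHHHHH

Applying the rule to each of the 15 symbols of MHHHHHHHHHHHHHH gives the pieces MHH HH HH HH HH HH HH HH HH HH HH HH HH HH HH, which concatenate to the answer.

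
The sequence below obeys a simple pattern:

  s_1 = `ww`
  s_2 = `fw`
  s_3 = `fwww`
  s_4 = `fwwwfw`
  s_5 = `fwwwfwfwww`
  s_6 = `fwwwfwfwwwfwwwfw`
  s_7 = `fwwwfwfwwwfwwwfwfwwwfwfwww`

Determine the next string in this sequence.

From term 3 onward, concatenate the last term with the second-to-last: fw·ww = fwww, fwww·fw = fwwwfw, …
The next term joins fwwwfwfwwwfwwwfwfwwwfwfwww and fwwwfwfwwwfwwwfw.

fwwwfwfwwwfwwwfwfwwwfwfwwwfwwwfwfwwwfwwwfw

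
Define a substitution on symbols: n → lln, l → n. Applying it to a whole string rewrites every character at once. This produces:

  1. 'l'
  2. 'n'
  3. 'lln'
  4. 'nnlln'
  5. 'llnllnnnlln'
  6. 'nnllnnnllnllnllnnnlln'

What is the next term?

llnllnnnllnllnllnnnllnnnllnnnllnllnllnnnlln

Applying the rule to each of the 21 symbols of nnllnnnllnllnllnnnlln gives the pieces lln lln n n lln lln lln n n lln n n lln n n lln lln lln n n lln, which concatenate to the answer.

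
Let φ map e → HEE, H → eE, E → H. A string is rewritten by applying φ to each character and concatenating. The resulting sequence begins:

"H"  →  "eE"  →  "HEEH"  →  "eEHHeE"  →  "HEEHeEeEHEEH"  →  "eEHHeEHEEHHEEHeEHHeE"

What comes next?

Rewriting the 20 symbols of eEHHeEHEEHHEEHeEHHeE one by one yields HEE H eE eE HEE H eE H H eE eE H H eE HEE H eE eE HEE H; concatenated:

HEEHeEeEHEEHeEHHeEeEHHeEHEEHeEeEHEEH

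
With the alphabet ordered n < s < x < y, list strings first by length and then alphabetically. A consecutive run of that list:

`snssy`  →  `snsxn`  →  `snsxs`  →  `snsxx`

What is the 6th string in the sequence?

Stepping forward 2 times from snsxx: snsxx → snsxy, then the target.

snsyn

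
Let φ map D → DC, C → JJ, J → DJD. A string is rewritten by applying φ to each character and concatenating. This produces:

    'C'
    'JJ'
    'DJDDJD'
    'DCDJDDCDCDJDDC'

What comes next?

DCJJDCDJDDCDCJJDCJJDCDJDDCDCJJ

Applying the rule to each of the 14 symbols of DCDJDDCDCDJDDC gives the pieces DC JJ DC DJD DC DC JJ DC JJ DC DJD DC DC JJ, which concatenate to the answer.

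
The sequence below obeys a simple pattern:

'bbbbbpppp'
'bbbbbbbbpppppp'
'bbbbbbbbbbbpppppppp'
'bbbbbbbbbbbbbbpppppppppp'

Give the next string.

bbbbbbbbbbbbbbbbbpppppppppppp

Each string has the form b^{3n+2} p^{2n+2} (n = 1, 2, …).
Setting n = 5 gives 17, 12 characters in each block.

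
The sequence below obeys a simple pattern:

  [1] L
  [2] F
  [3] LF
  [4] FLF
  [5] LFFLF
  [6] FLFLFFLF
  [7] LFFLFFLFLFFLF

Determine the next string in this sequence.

FLFLFFLFLFFLFFLFLFFLF

From term 3 onward, concatenate the second-to-last term with the last: L·F = LF, F·LF = FLF, …
So term 8 is FLFLFFLF·LFFLFFLFLFFLF.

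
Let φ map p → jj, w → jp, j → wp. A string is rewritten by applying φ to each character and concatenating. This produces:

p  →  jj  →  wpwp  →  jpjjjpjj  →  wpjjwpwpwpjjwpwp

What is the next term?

jpjjwpwpjpjjjpjjjpjjwpwpjpjjjpjj

φ(wpjjwpwpwpjjwpwp) expands symbol-by-symbol to jp jj wp wp jp jj jp jj jp jj wp wp jp jj jp jj; joining the 16 pieces gives the next term.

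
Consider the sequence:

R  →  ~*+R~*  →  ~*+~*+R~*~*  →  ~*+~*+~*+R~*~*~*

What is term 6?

Every step adds ~*+ to the front and ~* to the end of the previous string.
From ~*+~*+~*+R~*~*~*, 2 further steps: ~*+~*+~*+R~*~*~* → ~*+~*+~*+~*+R~*~*~*~* → (answer).

~*+~*+~*+~*+~*+R~*~*~*~*~*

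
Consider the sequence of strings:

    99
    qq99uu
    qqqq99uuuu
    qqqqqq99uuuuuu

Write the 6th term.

Each term wraps the previous one in qq on the left and uu on the right.
From qqqqqq99uuuuuu, 2 further steps: qqqqqq99uuuuuu → qqqqqqqq99uuuuuuuu → (answer).

qqqqqqqqqq99uuuuuuuuuu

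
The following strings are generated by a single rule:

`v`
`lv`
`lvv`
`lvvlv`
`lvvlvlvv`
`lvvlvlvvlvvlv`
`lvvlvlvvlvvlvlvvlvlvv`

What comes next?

From term 3 onward, concatenate the last term with the second-to-last: lv·v = lvv, lvv·lv = lvvlv, …
So term 8 is lvvlvlvvlvvlvlvvlvlvv·lvvlvlvvlvvlv.

lvvlvlvvlvvlvlvvlvlvvlvvlvlvvlvvlv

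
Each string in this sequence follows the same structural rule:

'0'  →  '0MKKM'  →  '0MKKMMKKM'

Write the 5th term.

Each term is the previous one with MKKM appended.
From 0MKKMMKKM, 2 further steps: 0MKKMMKKM → 0MKKMMKKMMKKM → (answer).

0MKKMMKKMMKKMMKKM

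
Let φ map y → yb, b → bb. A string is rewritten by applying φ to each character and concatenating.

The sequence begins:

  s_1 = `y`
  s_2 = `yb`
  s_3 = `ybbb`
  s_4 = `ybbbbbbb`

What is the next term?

ybbbbbbbbbbbbbbb

Expanding ybbbbbbb: y→yb, b→bb, b→bb, b→bb, b→bb, b→bb, b→bb, b→bb. Concatenated: yb bb bb bb bb bb bb bb.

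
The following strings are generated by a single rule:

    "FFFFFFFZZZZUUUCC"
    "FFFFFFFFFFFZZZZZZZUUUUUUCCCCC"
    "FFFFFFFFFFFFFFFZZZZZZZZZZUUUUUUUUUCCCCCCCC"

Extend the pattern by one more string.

FFFFFFFFFFFFFFFFFFFZZZZZZZZZZZZZUUUUUUUUUUUUCCCCCCCCCCC

Each string has the form F^{4n+3} Z^{3n+1} U^{3n} C^{3n-1} (n = 1, 2, …).
Setting n = 4 gives 19, 13, 12, 11 characters in each block.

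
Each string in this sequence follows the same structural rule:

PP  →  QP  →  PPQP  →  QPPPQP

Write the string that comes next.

From term 3 onward, concatenate the second-to-last term with the last: PP·QP = PPQP, QP·PPQP = QPPPQP, …
The next term joins PPQP and QPPPQP.

PPQPQPPPQP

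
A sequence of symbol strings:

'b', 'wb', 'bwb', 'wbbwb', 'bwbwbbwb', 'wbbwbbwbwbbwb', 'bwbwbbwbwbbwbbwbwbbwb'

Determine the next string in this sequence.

From term 3 onward, concatenate the second-to-last term with the last: b·wb = bwb, wb·bwb = wbbwb, …
So term 8 is wbbwbbwbwbbwb·bwbwbbwbwbbwbbwbwbbwb.

wbbwbbwbwbbwbbwbwbbwbwbbwbbwbwbbwb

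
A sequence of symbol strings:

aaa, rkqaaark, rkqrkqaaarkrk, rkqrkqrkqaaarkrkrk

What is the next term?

s(k+1) = rkq·s(k)·rk, so each term gains rkq as a prefix and rk as a suffix.
One more step from rkqrkqrkqaaarkrkrk gives the answer.

rkqrkqrkqrkqaaarkrkrkrk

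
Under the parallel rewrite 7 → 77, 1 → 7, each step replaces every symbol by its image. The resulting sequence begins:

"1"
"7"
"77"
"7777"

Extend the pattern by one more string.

Rewriting each symbol of 7777: 7→77, 7→77, 7→77, 7→77, which concatenates to 77 77 77 77.

77777777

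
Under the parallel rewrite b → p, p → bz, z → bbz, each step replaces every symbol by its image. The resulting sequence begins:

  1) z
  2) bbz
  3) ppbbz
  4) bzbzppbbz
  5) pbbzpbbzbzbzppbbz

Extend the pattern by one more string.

bzppbbzbzppbbzpbbzpbbzbzbzppbbz

Replace each of the 17 characters of pbbzpbbzbzbzppbbz in place — bz p p bbz bz p p bbz p bbz p bbz bz bz p p bbz — and concatenate.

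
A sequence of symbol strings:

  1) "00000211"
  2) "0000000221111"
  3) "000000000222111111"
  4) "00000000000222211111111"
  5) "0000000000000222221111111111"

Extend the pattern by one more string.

000000000000000222222111111111111

Term n consists of 2n+3 0's, followed by n 2's, followed by 2n 1's (n = 1, 2, …).
For the next term, n = 6, so the run lengths are 15, 6, 12.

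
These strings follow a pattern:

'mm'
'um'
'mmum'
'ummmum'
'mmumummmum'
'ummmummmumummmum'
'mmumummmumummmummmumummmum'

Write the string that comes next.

This is a Fibonacci-style word recurrence s(k) = s(k−2)·s(k−1): e.g. mm·um = mmum.
The next term joins ummmummmumummmum and mmumummmumummmummmumummmum.

ummmummmumummmummmumummmumummmummmumummmum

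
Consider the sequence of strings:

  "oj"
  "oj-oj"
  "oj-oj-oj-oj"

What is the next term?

Each string is two copies of the previous one joined by '-'.
So the next term is two copies of oj-oj-oj-oj with '-' between the halves.

oj-oj-oj-oj-oj-oj-oj-oj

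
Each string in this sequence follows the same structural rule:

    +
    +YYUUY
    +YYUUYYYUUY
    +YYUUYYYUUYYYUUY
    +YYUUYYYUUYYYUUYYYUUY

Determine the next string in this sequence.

The strings grow by a fixed suffix YYUUY each time.
So the next term is +YYUUYYYUUYYYUUYYYUUY·YYUUY.

+YYUUYYYUUYYYUUYYYUUYYYUUY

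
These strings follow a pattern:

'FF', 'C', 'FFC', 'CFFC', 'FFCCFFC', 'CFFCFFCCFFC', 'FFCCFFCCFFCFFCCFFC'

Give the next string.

Each term (from the third on) is the two preceding terms concatenated in order: term 3 = FF·C = FFC.
The next term joins CFFCFFCCFFC and FFCCFFCCFFCFFCCFFC.

CFFCFFCCFFCFFCCFFCCFFCFFCCFFC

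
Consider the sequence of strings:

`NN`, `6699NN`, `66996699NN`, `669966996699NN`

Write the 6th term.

66996699669966996699NN

The strings grow by a fixed prefix 6699 each time.
From 669966996699NN, 2 further steps: 669966996699NN → 6699669966996699NN → (answer).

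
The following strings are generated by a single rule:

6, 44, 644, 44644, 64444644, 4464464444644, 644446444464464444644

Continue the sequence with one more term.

4464464444644644446444464464444644

This is a Fibonacci-style word recurrence s(k) = s(k−2)·s(k−1): e.g. 6·44 = 644.
So term 8 is 4464464444644·644446444464464444644.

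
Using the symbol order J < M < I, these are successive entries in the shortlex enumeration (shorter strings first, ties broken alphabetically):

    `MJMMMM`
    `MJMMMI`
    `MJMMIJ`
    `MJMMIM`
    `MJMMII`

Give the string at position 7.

Advancing 2 positions from MJMMII through MJMMII → MJMIJJ reaches term 7.

MJMIJM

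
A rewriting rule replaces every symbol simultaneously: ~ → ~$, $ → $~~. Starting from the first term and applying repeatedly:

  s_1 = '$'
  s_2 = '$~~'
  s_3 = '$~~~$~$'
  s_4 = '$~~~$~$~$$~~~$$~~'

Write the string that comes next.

$~~~$~$~$$~~~$$~~~$$~~$~~~$~$~$$~~$~~~$~$

Replace each of the 17 characters of $~~~$~$~$$~~~$$~~ in place — $~~ ~$ ~$ ~$ $~~ ~$ $~~ ~$ $~~ $~~ ~$ ~$ ~$ $~~ $~~ ~$ ~$ — and concatenate.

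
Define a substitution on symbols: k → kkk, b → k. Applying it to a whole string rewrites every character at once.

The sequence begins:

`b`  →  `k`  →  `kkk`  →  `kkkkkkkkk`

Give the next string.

Expanding kkkkkkkkk: k→kkk, k→kkk, k→kkk, k→kkk, k→kkk, k→kkk, k→kkk, k→kkk, k→kkk. Concatenated: kkk kkk kkk kkk kkk kkk kkk kkk kkk.

kkkkkkkkkkkkkkkkkkkkkkkkkkk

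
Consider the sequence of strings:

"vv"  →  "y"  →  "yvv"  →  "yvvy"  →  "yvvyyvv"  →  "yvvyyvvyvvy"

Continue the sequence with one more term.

yvvyyvvyvvyyvvyyvv

This is a Fibonacci-style word recurrence s(k) = s(k−1)·s(k−2): e.g. y·vv = yvv.
Continuing: yvvyyvvyvvy · yvvyyvv gives term 7.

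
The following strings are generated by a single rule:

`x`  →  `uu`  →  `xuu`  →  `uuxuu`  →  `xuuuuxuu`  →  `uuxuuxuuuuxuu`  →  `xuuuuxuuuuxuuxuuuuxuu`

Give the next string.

Each term (from the third on) is the two preceding terms concatenated in order: term 3 = x·uu = xuu.
So term 8 is uuxuuxuuuuxuu·xuuuuxuuuuxuuxuuuuxuu.

uuxuuxuuuuxuuxuuuuxuuuuxuuxuuuuxuu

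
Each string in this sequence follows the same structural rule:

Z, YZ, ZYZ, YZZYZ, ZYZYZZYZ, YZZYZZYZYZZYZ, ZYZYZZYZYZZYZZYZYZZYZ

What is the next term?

YZZYZZYZYZZYZZYZYZZYZYZZYZZYZYZZYZ

Each term (from the third on) is the two preceding terms concatenated in order: term 3 = Z·YZ = ZYZ.
Continuing: YZZYZZYZYZZYZ · ZYZYZZYZYZZYZZYZYZZYZ gives term 8.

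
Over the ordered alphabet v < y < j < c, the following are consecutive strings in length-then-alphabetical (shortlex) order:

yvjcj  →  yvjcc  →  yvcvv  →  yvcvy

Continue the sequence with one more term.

Treat yvcvy as a base-4 numeral over the given alphabet and add one, carrying through any trailing c's.

yvcvj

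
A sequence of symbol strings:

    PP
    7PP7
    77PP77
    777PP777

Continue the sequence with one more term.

7777PP7777

Every step adds 7 to the front and 7 to the end of the previous string.
One more step from 777PP777 gives the answer.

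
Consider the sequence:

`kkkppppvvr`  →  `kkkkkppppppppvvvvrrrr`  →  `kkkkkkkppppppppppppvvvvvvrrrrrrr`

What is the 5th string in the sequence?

kkkkkkkkkkkppppppppppppppppppppvvvvvvvvvvrrrrrrrrrrrrr

Each string has the form k^{2n+1} p^{4n} v^{2n} r^{3n-2} (n = 1, 2, …).
For term 5, n = 5, so the run lengths are 11, 20, 10, 13.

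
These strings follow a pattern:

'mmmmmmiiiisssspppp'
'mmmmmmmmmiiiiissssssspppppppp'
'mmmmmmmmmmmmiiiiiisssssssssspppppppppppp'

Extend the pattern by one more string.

Term n consists of 3n+3 m's, followed by n+3 i's, followed by 3n+1 s's, followed by 4n p's (n = 1, 2, …).
Setting n = 4 gives 15, 7, 13, 16 characters in each block.

mmmmmmmmmmmmmmmiiiiiiissssssssssssspppppppppppppppp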